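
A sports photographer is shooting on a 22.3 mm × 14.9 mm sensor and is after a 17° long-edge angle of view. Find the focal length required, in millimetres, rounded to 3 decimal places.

From α = 2·arctan(w/2f) we get f = w / (2·tan(α/2)).
With w = 22.3 mm and α/2 = 8.5°, tan(α/2) ≈ 0.14945, so f ≈ 22.3 / 0.29890 ≈ 74.6064 mm.

74.606 mm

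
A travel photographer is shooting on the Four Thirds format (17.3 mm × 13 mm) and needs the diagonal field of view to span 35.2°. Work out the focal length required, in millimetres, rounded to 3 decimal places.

Sensor diagonal = √(17.3² + 13²) = √468.2900 ≈ 21.6400 mm.
From α = 2·arctan(d/2f) we get f = d / (2·tan(α/2)).
With d = 21.6400 mm and α/2 = 17.6°, tan(α/2) ≈ 0.31722, so f ≈ 21.6400 / 0.63444 ≈ 34.1090 mm.

34.109 mm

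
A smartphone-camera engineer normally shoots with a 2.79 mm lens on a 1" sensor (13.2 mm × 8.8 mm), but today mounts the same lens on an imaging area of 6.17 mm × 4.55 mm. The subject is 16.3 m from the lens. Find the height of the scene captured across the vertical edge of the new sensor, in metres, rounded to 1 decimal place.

26.6 m

The focal length stays 2.79 mm; the relevant sensor dimension is now h = 4.55 mm. Object distance dₒ = 16.3 m = 16300 mm.
Thin-lens field height W = h·(dₒ − f)/f = 4.55 × (16300 − 2.79)/2.79 ≈ 26577.887 mm = 26.5779 m.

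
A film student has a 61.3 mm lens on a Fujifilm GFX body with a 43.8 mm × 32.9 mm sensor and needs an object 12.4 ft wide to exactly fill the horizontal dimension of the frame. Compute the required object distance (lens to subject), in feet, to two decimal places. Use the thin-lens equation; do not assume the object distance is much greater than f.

17.56 ft

W: 12.4 ft × 304.8 mm/ft = 3779.52 mm.
Magnification m = w/W = dᵢ/dₒ; combined with 1/f = 1/dₒ + 1/dᵢ this gives dₒ = f·(1 + W/w).
dₒ = 61.3 mm × (1 + 3779.52/43.8) = 61.3 × 87.2904 ≈ 5350.902 mm = 5350.902/304.8 ft = 17.5555 ft.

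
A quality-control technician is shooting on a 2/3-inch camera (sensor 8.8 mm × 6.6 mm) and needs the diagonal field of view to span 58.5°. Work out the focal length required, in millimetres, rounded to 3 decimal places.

Sensor diagonal = √(8.8² + 6.6²) = √121.0000 ≈ 11.0000 mm.
From α = 2·arctan(d/2f) we get f = d / (2·tan(α/2)).
With d = 11.0000 mm and α/2 = 29.25°, tan(α/2) ≈ 0.56003, so f ≈ 11.0000 / 1.12005 ≈ 9.8210 mm.

9.821 mm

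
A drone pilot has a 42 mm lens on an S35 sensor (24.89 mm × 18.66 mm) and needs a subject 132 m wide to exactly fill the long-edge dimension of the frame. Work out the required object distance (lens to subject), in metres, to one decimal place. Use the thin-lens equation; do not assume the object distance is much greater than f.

W: 132 m = 132000 mm.
Magnification m = w/W = dᵢ/dₒ; combined with 1/f = 1/dₒ + 1/dᵢ this gives dₒ = f·(1 + W/w).
dₒ = 42 mm × (1 + 132000/24.89) = 42 × 5304.3347 ≈ 222782.056 mm = 222.782 m.

222.8 m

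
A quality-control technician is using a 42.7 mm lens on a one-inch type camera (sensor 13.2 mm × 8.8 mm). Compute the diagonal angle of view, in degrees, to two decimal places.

21.05°

Sensor diagonal = √(13.2² + 8.8²) = √251.6800 ≈ 15.8644 mm.
Angle of view α = 2·arctan(d/2f) with d = 15.8644 mm and f = 42.7 mm.
d/2f = 0.18577; arctan(0.18577) ≈ 10.5237°, so α ≈ 21.0473°.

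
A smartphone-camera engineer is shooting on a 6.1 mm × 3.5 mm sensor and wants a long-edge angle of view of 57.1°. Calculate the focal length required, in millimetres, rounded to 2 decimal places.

From α = 2·arctan(w/2f) we get f = w / (2·tan(α/2)).
With w = 6.1 mm and α/2 = 28.55°, tan(α/2) ≈ 0.54409, so f ≈ 6.1 / 1.08817 ≈ 5.6057 mm.

5.61 mm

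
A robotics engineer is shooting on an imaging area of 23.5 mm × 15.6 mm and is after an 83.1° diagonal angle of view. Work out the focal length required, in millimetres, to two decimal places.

15.91 mm

Sensor diagonal = √(23.5² + 15.6²) = √795.6100 ≈ 28.2066 mm.
From α = 2·arctan(d/2f) we get f = d / (2·tan(α/2)).
With d = 28.2066 mm and α/2 = 41.55°, tan(α/2) ≈ 0.88628, so f ≈ 28.2066 / 1.77256 ≈ 15.9129 mm.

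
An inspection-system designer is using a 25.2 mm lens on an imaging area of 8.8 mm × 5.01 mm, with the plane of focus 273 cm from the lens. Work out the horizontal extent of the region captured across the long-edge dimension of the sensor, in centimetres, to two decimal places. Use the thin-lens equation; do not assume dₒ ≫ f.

94.45 cm

dₒ: 273 cm = 2730 mm.
Similar triangles through the lens centre give W/dₒ = w/dᵢ; with 1/f = 1/dₒ + 1/dᵢ this gives W = w·(dₒ − f)/f.
W = 8.8 mm × (2730 − 25.2) / 25.2 = 8.8 × 107.3333 ≈ 944.533 mm = 94.4533 cm.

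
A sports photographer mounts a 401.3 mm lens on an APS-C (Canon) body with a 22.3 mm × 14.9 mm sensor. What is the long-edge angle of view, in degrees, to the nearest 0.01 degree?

Angle of view α = 2·arctan(w/2f) with w = 22.3 mm and f = 401.3 mm.
w/2f = 0.02778; arctan(0.02778) ≈ 1.5915°, so α ≈ 3.1831°.

3.18°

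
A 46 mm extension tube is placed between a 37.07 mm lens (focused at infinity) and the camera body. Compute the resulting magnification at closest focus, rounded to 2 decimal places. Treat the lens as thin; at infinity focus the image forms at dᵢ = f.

1.24×

The tube moves the image plane from f to f + e, so dᵢ = 37.07 + 46 = 83.07 mm. Focus is achieved when 1/f = 1/dₒ + 1/dᵢ, giving dₒ = 1/(1/f − 1/(f+e)).
Magnification m = dᵢ/dₒ = (f+e)·(1/f − 1/(f+e)) = e/f = 46/37.07 ≈ 1.2409.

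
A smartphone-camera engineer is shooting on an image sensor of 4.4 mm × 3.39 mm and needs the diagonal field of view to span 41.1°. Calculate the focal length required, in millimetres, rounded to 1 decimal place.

7.4 mm

Sensor diagonal = √(4.4² + 3.39²) = √30.8521 ≈ 5.5545 mm.
From α = 2·arctan(d/2f) we get f = d / (2·tan(α/2)).
With d = 5.5545 mm and α/2 = 20.55°, tan(α/2) ≈ 0.37488, so f ≈ 5.5545 / 0.74976 ≈ 7.4083 mm.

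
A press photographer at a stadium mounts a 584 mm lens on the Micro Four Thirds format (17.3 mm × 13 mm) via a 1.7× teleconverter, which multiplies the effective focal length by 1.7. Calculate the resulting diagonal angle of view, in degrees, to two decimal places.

Effective focal length f = 584 × 1.7 = 992.8 mm.
Sensor diagonal = √(17.3² + 13²) = √468.2900 ≈ 21.6400 mm.
α = 2·arctan(21.640 / (2 × 992.8)) = 2·arctan(0.01090) ≈ 1.2488°.

1.25°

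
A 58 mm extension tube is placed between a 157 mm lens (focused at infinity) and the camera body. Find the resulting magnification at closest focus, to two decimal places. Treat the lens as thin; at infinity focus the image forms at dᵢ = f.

The tube moves the image plane from f to f + e, so dᵢ = 157 + 58 = 215 mm. Focus is achieved when 1/f = 1/dₒ + 1/dᵢ, giving dₒ = 1/(1/f − 1/(f+e)).
Magnification m = dᵢ/dₒ = (f+e)·(1/f − 1/(f+e)) = e/f = 58/157 ≈ 0.3694.

0.37×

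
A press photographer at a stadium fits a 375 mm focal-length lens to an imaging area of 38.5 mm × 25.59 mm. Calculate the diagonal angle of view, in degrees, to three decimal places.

7.054°

Sensor diagonal = √(38.5² + 25.59²) = √2137.0981 ≈ 46.2288 mm.
Angle of view α = 2·arctan(d/2f) with d = 46.2288 mm and f = 375 mm.
d/2f = 0.06164; arctan(0.06164) ≈ 3.5272°, so α ≈ 7.0543°.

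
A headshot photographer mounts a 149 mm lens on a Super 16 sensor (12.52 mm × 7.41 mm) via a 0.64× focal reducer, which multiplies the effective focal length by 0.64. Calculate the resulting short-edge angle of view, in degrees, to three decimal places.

4.450°

Effective focal length f = 149 × 0.64 = 95.36 mm.
α = 2·arctan(7.41 / (2 × 95.36)) = 2·arctan(0.03885) ≈ 4.4500°.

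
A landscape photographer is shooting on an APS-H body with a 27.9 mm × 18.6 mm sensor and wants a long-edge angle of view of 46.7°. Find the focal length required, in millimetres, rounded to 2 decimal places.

From α = 2·arctan(w/2f) we get f = w / (2·tan(α/2)).
With w = 27.9 mm and α/2 = 23.35°, tan(α/2) ≈ 0.43170, so f ≈ 27.9 / 0.86341 ≈ 32.3139 mm.

32.31 mm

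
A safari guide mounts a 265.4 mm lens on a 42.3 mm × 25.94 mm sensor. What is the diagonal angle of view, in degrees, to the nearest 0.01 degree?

Sensor diagonal = √(42.3² + 25.94²) = √2462.1736 ≈ 49.6203 mm.
Angle of view α = 2·arctan(d/2f) with d = 49.6203 mm and f = 265.4 mm.
d/2f = 0.09348; arctan(0.09348) ≈ 5.3406°, so α ≈ 10.6812°.

10.68°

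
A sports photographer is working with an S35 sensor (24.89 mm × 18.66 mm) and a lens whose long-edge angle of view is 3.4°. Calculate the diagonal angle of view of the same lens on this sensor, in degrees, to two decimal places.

From the long-edge AOV: f = 24.89 / (2·tan(1.7°)) = 24.89 / 0.05936 ≈ 419.3157 mm.
Sensor diagonal = √(24.89² + 18.66²) = √967.7077 ≈ 31.1080 mm.
Diagonal AOV = 2·arctan(31.1080 / (2 × 419.3157)) = 2·arctan(0.03709) ≈ 4.2487°.

4.25°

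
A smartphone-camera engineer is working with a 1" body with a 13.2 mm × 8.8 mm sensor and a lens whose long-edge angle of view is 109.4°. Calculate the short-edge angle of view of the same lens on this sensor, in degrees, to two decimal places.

From the long-edge AOV: f = 13.2 / (2·tan(54.7°)) = 13.2 / 2.82470 ≈ 4.6731 mm.
Short-edge AOV = 2·arctan(8.8 / (2 × 4.6731)) = 2·arctan(0.94157) ≈ 86.5523°.

86.55°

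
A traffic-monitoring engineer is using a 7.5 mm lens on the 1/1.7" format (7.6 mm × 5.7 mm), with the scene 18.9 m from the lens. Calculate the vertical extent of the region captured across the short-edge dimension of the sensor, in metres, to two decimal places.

dₒ: 18.9 m = 18900 mm.
Similar triangles through the lens centre give W/dₒ = h/dᵢ; with 1/f = 1/dₒ + 1/dᵢ this gives W = h·(dₒ − f)/f.
W = 5.7 mm × (18900 − 7.5) / 7.5 = 5.7 × 2519.0000 ≈ 14358.300 mm = 14.3583 m.

14.36 m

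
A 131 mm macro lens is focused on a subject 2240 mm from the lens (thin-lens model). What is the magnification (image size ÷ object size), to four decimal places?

Thin lens: 1/f = 1/dₒ + 1/dᵢ → 1/dᵢ = 1/131 − 1/2240 = 0.0071872 mm⁻¹, so dᵢ ≈ 139.1370 mm.
Magnification m = dᵢ/dₒ = 139.1370/2240 ≈ 0.06211.

0.0621×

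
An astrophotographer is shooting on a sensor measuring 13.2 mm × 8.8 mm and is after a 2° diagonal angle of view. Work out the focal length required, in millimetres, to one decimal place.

Sensor diagonal = √(13.2² + 8.8²) = √251.6800 ≈ 15.8644 mm.
From α = 2·arctan(d/2f) we get f = d / (2·tan(α/2)).
With d = 15.8644 mm and α/2 = 1°, tan(α/2) ≈ 0.01746, so f ≈ 15.8644 / 0.03491 ≈ 454.4362 mm.

454.4 mm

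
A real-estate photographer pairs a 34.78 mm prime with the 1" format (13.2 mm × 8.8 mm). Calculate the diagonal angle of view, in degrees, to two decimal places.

25.70°

Sensor diagonal = √(13.2² + 8.8²) = √251.6800 ≈ 15.8644 mm.
Angle of view α = 2·arctan(d/2f) with d = 15.8644 mm and f = 34.78 mm.
d/2f = 0.22807; arctan(0.22807) ≈ 12.8476°, so α ≈ 25.6952°.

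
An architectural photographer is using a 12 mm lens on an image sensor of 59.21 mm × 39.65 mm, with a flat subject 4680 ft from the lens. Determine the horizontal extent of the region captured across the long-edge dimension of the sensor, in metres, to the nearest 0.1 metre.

dₒ: 4680 ft × 304.8 mm/ft = 1426463.95 mm.
Similar triangles through the lens centre give W/dₒ = w/dᵢ; with 1/f = 1/dₒ + 1/dᵢ this gives W = w·(dₒ − f)/f.
W = 59.21 mm × (1.42646e+06 − 12) / 12 = 59.21 × 118870.9962 ≈ 7038351.685 mm = 7038.35 m.

7038.4 m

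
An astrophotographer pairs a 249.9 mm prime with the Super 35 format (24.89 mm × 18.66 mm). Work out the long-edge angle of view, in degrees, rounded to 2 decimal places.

Angle of view α = 2·arctan(w/2f) with w = 24.89 mm and f = 249.9 mm.
w/2f = 0.04980; arctan(0.04980) ≈ 2.8510°, so α ≈ 5.7019°.

5.70°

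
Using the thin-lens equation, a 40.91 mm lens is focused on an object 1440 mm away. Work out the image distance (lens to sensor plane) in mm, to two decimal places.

42.11 mm

1/dᵢ = 1/f − 1/dₒ = 1/40.91 − 1/1440 = 0.0237495 mm⁻¹.
dᵢ = 1/0.0237495 ≈ 42.1062 mm.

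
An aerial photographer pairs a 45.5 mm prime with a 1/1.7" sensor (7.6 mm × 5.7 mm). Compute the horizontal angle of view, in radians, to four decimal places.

0.1666 rad

Angle of view α = 2·arctan(w/2f) with w = 7.6 mm and f = 45.5 mm.
w/2f = 0.08352; arctan(0.08352) ≈ 0.0833 rad, so α ≈ 0.1666 rad.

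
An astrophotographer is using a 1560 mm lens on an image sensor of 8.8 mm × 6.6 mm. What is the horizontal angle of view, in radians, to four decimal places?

0.0056 rad

Angle of view α = 2·arctan(w/2f) with w = 8.8 mm and f = 1560 mm.
w/2f = 0.00282; arctan(0.00282) ≈ 0.0028 rad, so α ≈ 0.0056 rad.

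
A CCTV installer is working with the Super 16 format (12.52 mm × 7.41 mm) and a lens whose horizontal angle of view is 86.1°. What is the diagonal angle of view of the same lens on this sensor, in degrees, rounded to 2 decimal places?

94.70°

From the horizontal AOV: f = 12.52 / (2·tan(43.05°)) = 12.52 / 1.86830 ≈ 6.7013 mm.
Sensor diagonal = √(12.52² + 7.41²) = √211.6585 ≈ 14.5485 mm.
Diagonal AOV = 2·arctan(14.5485 / (2 × 6.7013)) = 2·arctan(1.08550) ≈ 94.6952°.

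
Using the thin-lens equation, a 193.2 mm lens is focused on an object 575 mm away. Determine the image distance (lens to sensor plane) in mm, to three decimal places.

290.964 mm

1/dᵢ = 1/f − 1/dₒ = 1/193.2 − 1/575 = 0.0034369 mm⁻¹.
dᵢ = 1/0.0034369 ≈ 290.9639 mm.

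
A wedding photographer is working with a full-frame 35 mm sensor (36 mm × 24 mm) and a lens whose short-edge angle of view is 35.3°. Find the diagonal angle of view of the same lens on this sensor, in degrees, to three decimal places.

59.678°

From the short-edge AOV: f = 24 / (2·tan(17.65°)) = 24 / 0.63636 ≈ 37.7146 mm.
Sensor diagonal = √(36² + 24²) = √1872.0000 ≈ 43.2666 mm.
Diagonal AOV = 2·arctan(43.2666 / (2 × 37.7146)) = 2·arctan(0.57361) ≈ 59.6777°.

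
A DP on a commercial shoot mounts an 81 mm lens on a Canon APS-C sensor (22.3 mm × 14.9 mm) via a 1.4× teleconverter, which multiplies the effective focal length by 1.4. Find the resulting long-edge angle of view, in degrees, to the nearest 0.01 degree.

Effective focal length f = 81 × 1.4 = 113.4 mm.
α = 2·arctan(22.3 / (2 × 113.4)) = 2·arctan(0.09832) ≈ 11.2311°.

11.23°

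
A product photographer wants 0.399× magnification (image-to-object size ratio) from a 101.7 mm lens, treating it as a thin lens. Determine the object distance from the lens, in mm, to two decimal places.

356.59 mm

With m = dᵢ/dₒ and 1/f = 1/dₒ + 1/dᵢ, substituting dᵢ = m·dₒ gives 1/f = (1 + 1/m)/dₒ, hence dₒ = f·(1 + 1/m).
dₒ = 101.7 × (1 + 1/0.399) = 101.7 × 3.50627 ≈ 356.587 mm.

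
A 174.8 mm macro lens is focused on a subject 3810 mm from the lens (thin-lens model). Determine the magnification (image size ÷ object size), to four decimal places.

Thin lens: 1/f = 1/dₒ + 1/dᵢ → 1/dᵢ = 1/174.8 − 1/3810 = 0.0054584 mm⁻¹, so dᵢ ≈ 183.2053 mm.
Magnification m = dᵢ/dₒ = 183.2053/3810 ≈ 0.04809.

0.0481×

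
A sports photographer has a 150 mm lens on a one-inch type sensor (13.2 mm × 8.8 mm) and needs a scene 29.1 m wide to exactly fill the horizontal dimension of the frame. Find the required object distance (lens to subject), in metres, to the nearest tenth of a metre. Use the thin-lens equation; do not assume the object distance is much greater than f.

W: 29.1 m = 29100 mm.
Magnification m = w/W = dᵢ/dₒ; combined with 1/f = 1/dₒ + 1/dᵢ this gives dₒ = f·(1 + W/w).
dₒ = 150 mm × (1 + 29100/13.2) = 150 × 2205.5455 ≈ 330831.818 mm = 330.832 m.

330.8 m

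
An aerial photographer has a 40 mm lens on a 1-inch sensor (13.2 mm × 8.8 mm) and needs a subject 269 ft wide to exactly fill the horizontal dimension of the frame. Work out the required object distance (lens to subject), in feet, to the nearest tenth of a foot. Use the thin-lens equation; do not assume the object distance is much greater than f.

815.3 ft

W: 269 ft × 304.8 mm/ft = 81991.20 mm.
Magnification m = w/W = dᵢ/dₒ; combined with 1/f = 1/dₒ + 1/dᵢ this gives dₒ = f·(1 + W/w).
dₒ = 40 mm × (1 + 81991.2/13.2) = 40 × 6212.4543 ≈ 248498.174 mm = 248498.174/304.8 ft = 815.283 ft.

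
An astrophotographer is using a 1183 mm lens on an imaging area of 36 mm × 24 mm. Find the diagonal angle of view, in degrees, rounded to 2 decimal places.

2.10°

Sensor diagonal = √(36² + 24²) = √1872.0000 ≈ 43.2666 mm.
Angle of view α = 2·arctan(d/2f) with d = 43.2666 mm and f = 1183 mm.
d/2f = 0.01829; arctan(0.01829) ≈ 1.0476°, so α ≈ 2.0953°.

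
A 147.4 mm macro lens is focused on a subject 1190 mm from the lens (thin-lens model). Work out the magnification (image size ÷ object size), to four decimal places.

0.1414×

Thin lens: 1/f = 1/dₒ + 1/dᵢ → 1/dᵢ = 1/147.4 − 1/1190 = 0.0059439 mm⁻¹, so dᵢ ≈ 168.2390 mm.
Magnification m = dᵢ/dₒ = 168.2390/1190 ≈ 0.14138.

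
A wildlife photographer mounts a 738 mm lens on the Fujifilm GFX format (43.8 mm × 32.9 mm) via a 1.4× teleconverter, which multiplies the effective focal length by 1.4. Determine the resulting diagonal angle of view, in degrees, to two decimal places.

3.04°

Effective focal length f = 738 × 1.4 = 1033.2 mm.
Sensor diagonal = √(43.8² + 32.9²) = √3000.8500 ≈ 54.7800 mm.
α = 2·arctan(54.780 / (2 × 1033.2)) = 2·arctan(0.02651) ≈ 3.0371°.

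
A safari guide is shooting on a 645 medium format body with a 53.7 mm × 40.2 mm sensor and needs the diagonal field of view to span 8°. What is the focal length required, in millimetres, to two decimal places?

479.64 mm

Sensor diagonal = √(53.7² + 40.2²) = √4499.7300 ≈ 67.0800 mm.
From α = 2·arctan(d/2f) we get f = d / (2·tan(α/2)).
With d = 67.0800 mm and α/2 = 4°, tan(α/2) ≈ 0.06993, so f ≈ 67.0800 / 0.13985 ≈ 479.6445 mm.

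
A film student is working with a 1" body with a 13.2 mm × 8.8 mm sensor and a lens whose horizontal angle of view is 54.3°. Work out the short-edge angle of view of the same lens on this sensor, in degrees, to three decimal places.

37.750°

From the horizontal AOV: f = 13.2 / (2·tan(27.15°)) = 13.2 / 1.02566 ≈ 12.8698 mm.
Short-edge AOV = 2·arctan(8.8 / (2 × 12.8698)) = 2·arctan(0.34189) ≈ 37.7496°.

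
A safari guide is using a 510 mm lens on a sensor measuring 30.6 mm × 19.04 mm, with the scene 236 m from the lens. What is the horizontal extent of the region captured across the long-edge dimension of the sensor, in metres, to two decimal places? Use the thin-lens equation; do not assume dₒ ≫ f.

14.13 m

dₒ: 236 m = 236000 mm.
Similar triangles through the lens centre give W/dₒ = w/dᵢ; with 1/f = 1/dₒ + 1/dᵢ this gives W = w·(dₒ − f)/f.
W = 30.6 mm × (236000 − 510) / 510 = 30.6 × 461.7451 ≈ 14129.400 mm = 14.1294 m.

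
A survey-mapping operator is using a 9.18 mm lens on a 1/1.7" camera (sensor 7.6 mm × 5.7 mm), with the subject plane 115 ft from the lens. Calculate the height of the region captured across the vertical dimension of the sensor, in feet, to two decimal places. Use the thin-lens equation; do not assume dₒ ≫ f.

dₒ: 115 ft × 304.8 mm/ft = 35052.00 mm.
Similar triangles through the lens centre give W/dₒ = h/dᵢ; with 1/f = 1/dₒ + 1/dᵢ this gives W = h·(dₒ − f)/f.
W = 5.7 mm × (35052 − 9.18) / 9.18 = 5.7 × 3817.3005 ≈ 21758.613 mm = 21758.613/304.8 ft = 71.3865 ft.

71.39 ft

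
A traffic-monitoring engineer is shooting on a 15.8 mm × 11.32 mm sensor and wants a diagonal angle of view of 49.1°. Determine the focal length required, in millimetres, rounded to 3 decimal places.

Sensor diagonal = √(15.8² + 11.32²) = √377.7824 ≈ 19.4366 mm.
From α = 2·arctan(d/2f) we get f = d / (2·tan(α/2)).
With d = 19.4366 mm and α/2 = 24.55°, tan(α/2) ≈ 0.45678, so f ≈ 19.4366 / 0.91356 ≈ 21.2757 mm.

21.276 mm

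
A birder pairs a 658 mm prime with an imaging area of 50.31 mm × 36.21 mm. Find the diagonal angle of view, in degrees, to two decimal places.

5.39°

Sensor diagonal = √(50.31² + 36.21²) = √3842.2602 ≈ 61.9860 mm.
Angle of view α = 2·arctan(d/2f) with d = 61.9860 mm and f = 658 mm.
d/2f = 0.04710; arctan(0.04710) ≈ 2.6967°, so α ≈ 5.3935°.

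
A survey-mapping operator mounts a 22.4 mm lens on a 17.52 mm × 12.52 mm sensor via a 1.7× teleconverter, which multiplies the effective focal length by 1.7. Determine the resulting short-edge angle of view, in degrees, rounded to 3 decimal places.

Effective focal length f = 22.4 × 1.7 = 38.08 mm.
α = 2·arctan(12.52 / (2 × 38.08)) = 2·arctan(0.16439) ≈ 18.6708°.

18.671°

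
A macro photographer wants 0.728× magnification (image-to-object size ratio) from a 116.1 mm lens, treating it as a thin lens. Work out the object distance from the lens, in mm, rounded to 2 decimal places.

275.58 mm

With m = dᵢ/dₒ and 1/f = 1/dₒ + 1/dᵢ, substituting dᵢ = m·dₒ gives 1/f = (1 + 1/m)/dₒ, hence dₒ = f·(1 + 1/m).
dₒ = 116.1 × (1 + 1/0.728) = 116.1 × 2.37363 ≈ 275.578 mm.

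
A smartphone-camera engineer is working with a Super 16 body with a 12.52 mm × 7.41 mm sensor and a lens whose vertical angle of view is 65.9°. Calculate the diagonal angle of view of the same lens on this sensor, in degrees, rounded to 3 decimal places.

From the vertical AOV: f = 7.41 / (2·tan(32.95°)) = 7.41 / 1.29634 ≈ 5.7161 mm.
Sensor diagonal = √(12.52² + 7.41²) = √211.6585 ≈ 14.5485 mm.
Diagonal AOV = 2·arctan(14.5485 / (2 × 5.7161)) = 2·arctan(1.27259) ≈ 103.6793°.

103.679°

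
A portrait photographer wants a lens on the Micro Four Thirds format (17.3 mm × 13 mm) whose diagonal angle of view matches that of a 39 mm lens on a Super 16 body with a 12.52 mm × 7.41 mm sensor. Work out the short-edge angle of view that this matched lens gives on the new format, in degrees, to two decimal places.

Sensor diagonal = √(12.52² + 7.41²) = √211.6585 ≈ 14.5485 mm.
Sensor diagonal = √(17.3² + 13²) = √468.2900 ≈ 21.6400 mm.
Equal diagonal AOV ⇒ f₂ = f₁ · 21.6400/14.5485 = 39 × 1.48744 ≈ 58.0102 mm.
Short-edge AOV on the new format = 2·arctan(13 / (2 × 58.0102)) = 2·arctan(0.11205) ≈ 12.7866°.

12.79°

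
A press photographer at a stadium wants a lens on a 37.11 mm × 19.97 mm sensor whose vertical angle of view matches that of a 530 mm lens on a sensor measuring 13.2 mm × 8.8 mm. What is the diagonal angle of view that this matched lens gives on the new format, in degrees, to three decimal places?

2.007°

Equal vertical AOV ⇒ f₂ = f₁ · 19.97/8.8 = 530 × 2.26932 ≈ 1202.7386 mm.
Sensor diagonal = √(37.11² + 19.97²) = √1775.9530 ≈ 42.1421 mm.
Diagonal AOV on the new format = 2·arctan(42.1421 / (2 × 1202.7386)) = 2·arctan(0.01752) ≈ 2.0073°.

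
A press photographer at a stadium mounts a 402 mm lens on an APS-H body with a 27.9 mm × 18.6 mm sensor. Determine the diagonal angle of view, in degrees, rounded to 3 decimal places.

4.776°

Sensor diagonal = √(27.9² + 18.6²) = √1124.3700 ≈ 33.5316 mm.
Angle of view α = 2·arctan(d/2f) with d = 33.5316 mm and f = 402 mm.
d/2f = 0.04171; arctan(0.04171) ≈ 2.3882°, so α ≈ 4.7764°.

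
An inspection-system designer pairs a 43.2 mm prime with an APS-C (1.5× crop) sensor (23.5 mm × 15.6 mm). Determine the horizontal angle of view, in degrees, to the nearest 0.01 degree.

Angle of view α = 2·arctan(w/2f) with w = 23.5 mm and f = 43.2 mm.
w/2f = 0.27199; arctan(0.27199) ≈ 15.2158°, so α ≈ 30.4317°.

30.43°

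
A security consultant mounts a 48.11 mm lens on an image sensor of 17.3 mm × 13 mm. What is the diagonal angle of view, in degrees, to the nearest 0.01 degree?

Sensor diagonal = √(17.3² + 13²) = √468.2900 ≈ 21.6400 mm.
Angle of view α = 2·arctan(d/2f) with d = 21.6400 mm and f = 48.11 mm.
d/2f = 0.22490; arctan(0.22490) ≈ 12.6750°, so α ≈ 25.3500°.

25.35°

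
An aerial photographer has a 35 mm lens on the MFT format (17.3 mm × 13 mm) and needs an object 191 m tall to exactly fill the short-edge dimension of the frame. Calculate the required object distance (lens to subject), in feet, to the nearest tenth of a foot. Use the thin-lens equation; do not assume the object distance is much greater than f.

1687.2 ft

W: 191 m = 191000 mm.
Magnification m = h/W = dᵢ/dₒ; combined with 1/f = 1/dₒ + 1/dᵢ this gives dₒ = f·(1 + W/h).
dₒ = 35 mm × (1 + 191000/13) = 35 × 14693.3077 ≈ 514265.769 mm = 514265.769/304.8 ft = 1687.22 ft.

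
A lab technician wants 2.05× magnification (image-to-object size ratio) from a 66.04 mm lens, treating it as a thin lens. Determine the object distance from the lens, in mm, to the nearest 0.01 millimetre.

With m = dᵢ/dₒ and 1/f = 1/dₒ + 1/dᵢ, substituting dᵢ = m·dₒ gives 1/f = (1 + 1/m)/dₒ, hence dₒ = f·(1 + 1/m).
dₒ = 66.04 × (1 + 1/2.05) = 66.04 × 1.48780 ≈ 98.255 mm.

98.25 mm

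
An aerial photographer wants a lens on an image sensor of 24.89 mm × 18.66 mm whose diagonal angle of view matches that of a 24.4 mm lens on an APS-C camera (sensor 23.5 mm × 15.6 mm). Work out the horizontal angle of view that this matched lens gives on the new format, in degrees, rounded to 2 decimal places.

Sensor diagonal = √(23.5² + 15.6²) = √795.6100 ≈ 28.2066 mm.
Sensor diagonal = √(24.89² + 18.66²) = √967.7077 ≈ 31.1080 mm.
Equal diagonal AOV ⇒ f₂ = f₁ · 31.1080/28.2066 = 24.4 × 1.10286 ≈ 26.9099 mm.
Horizontal AOV on the new format = 2·arctan(24.89 / (2 × 26.9099)) = 2·arctan(0.46247) ≈ 49.6382°.

49.64°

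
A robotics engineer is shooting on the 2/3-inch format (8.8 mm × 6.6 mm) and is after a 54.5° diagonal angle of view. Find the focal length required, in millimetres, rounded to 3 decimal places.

10.679 mm

Sensor diagonal = √(8.8² + 6.6²) = √121.0000 ≈ 11.0000 mm.
From α = 2·arctan(d/2f) we get f = d / (2·tan(α/2)).
With d = 11.0000 mm and α/2 = 27.25°, tan(α/2) ≈ 0.51503, so f ≈ 11.0000 / 1.03007 ≈ 10.6789 mm.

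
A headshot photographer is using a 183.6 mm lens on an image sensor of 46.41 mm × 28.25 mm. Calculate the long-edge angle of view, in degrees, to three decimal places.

14.407°

Angle of view α = 2·arctan(w/2f) with w = 46.41 mm and f = 183.6 mm.
w/2f = 0.12639; arctan(0.12639) ≈ 7.2034°, so α ≈ 14.4067°.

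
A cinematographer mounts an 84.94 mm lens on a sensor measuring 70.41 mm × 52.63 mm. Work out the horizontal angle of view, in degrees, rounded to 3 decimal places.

Angle of view α = 2·arctan(w/2f) with w = 70.41 mm and f = 84.94 mm.
w/2f = 0.41447; arctan(0.41447) ≈ 22.5125°, so α ≈ 45.0250°.

45.025°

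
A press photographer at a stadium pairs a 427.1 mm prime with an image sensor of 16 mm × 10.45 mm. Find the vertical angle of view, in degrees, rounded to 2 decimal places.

Angle of view α = 2·arctan(h/2f) with h = 10.45 mm and f = 427.1 mm.
h/2f = 0.01223; arctan(0.01223) ≈ 0.7009°, so α ≈ 1.4018°.

1.40°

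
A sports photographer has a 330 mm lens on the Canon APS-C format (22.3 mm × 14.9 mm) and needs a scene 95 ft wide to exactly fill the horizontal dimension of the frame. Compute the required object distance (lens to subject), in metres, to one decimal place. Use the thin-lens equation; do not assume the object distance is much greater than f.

428.8 m

W: 95 ft × 304.8 mm/ft = 28956.00 mm.
Magnification m = w/W = dᵢ/dₒ; combined with 1/f = 1/dₒ + 1/dᵢ this gives dₒ = f·(1 + W/w).
dₒ = 330 mm × (1 + 28956/22.3) = 330 × 1299.4753 ≈ 428826.847 mm = 428.827 m.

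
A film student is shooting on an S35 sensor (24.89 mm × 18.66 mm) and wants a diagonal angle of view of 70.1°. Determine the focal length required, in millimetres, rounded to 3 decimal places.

Sensor diagonal = √(24.89² + 18.66²) = √967.7077 ≈ 31.1080 mm.
From α = 2·arctan(d/2f) we get f = d / (2·tan(α/2)).
With d = 31.1080 mm and α/2 = 35.05°, tan(α/2) ≈ 0.70151, so f ≈ 31.1080 / 1.40302 ≈ 22.1722 mm.

22.172 mm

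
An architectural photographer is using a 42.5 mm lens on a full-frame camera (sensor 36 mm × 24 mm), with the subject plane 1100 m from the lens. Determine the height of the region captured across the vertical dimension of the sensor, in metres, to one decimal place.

dₒ: 1100 m = 1.1e+06 mm.
Similar triangles through the lens centre give W/dₒ = h/dᵢ; with 1/f = 1/dₒ + 1/dᵢ this gives W = h·(dₒ − f)/f.
W = 24 mm × (1.1e+06 − 42.5) / 42.5 = 24 × 25881.3529 ≈ 621152.471 mm = 621.152 m.

621.2 m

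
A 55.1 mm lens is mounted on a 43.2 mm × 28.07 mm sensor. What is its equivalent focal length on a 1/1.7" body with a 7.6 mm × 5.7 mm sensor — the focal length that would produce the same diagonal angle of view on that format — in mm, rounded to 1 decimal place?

10.2 mm

Sensor diagonal = √(43.2² + 28.07²) = √2654.1649 ≈ 51.5186 mm.
Sensor diagonal = √(7.6² + 5.7²) = √90.2500 ≈ 9.5000 mm.
Equal angle of view means equal diagonal/f ratio, so f₂ = f₁ · (diagonal₂/diagonal₁) = 55.1 × 9.5000/51.5186.
f₂ = 55.1 × 0.18440 ≈ 10.160 mm.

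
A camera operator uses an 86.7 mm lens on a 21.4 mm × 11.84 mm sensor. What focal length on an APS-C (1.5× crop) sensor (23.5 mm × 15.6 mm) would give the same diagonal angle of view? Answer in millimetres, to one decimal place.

100.0 mm

Sensor diagonal = √(21.4² + 11.84²) = √598.1456 ≈ 24.4570 mm.
Sensor diagonal = √(23.5² + 15.6²) = √795.6100 ≈ 28.2066 mm.
Equal angle of view means equal diagonal/f ratio, so f₂ = f₁ · (diagonal₂/diagonal₁) = 86.7 × 28.2066/24.4570.
f₂ = 86.7 × 1.15331 ≈ 99.992 mm.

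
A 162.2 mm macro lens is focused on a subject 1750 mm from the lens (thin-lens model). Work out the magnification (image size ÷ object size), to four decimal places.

Thin lens: 1/f = 1/dₒ + 1/dᵢ → 1/dᵢ = 1/162.2 − 1/1750 = 0.0055938 mm⁻¹, so dᵢ ≈ 178.7694 mm.
Magnification m = dᵢ/dₒ = 178.7694/1750 ≈ 0.10215.

0.1022×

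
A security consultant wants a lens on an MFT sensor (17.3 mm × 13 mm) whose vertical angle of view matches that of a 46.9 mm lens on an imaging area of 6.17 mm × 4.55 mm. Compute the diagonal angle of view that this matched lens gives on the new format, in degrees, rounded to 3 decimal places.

Equal vertical AOV ⇒ f₂ = f₁ · 13/4.55 = 46.9 × 2.85714 ≈ 134.0000 mm.
Sensor diagonal = √(17.3² + 13²) = √468.2900 ≈ 21.6400 mm.
Diagonal AOV on the new format = 2·arctan(21.6400 / (2 × 134.0000)) = 2·arctan(0.08075) ≈ 9.2328°.

9.233°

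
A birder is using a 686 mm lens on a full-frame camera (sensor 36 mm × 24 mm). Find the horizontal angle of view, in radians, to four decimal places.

0.0525 rad

Angle of view α = 2·arctan(w/2f) with w = 36 mm and f = 686 mm.
w/2f = 0.02624; arctan(0.02624) ≈ 0.0262 rad, so α ≈ 0.0525 rad.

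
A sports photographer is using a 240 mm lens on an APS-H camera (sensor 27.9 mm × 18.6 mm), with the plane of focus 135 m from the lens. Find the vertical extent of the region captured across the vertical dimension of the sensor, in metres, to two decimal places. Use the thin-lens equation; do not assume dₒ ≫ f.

10.44 m

dₒ: 135 m = 135000 mm.
Similar triangles through the lens centre give W/dₒ = h/dᵢ; with 1/f = 1/dₒ + 1/dᵢ this gives W = h·(dₒ − f)/f.
W = 18.6 mm × (135000 − 240) / 240 = 18.6 × 561.5000 ≈ 10443.900 mm = 10.4439 m.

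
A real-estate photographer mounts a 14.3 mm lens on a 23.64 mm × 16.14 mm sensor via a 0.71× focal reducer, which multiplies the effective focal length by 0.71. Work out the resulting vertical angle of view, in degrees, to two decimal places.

76.96°

Effective focal length f = 14.3 × 0.71 = 10.153 mm.
α = 2·arctan(16.14 / (2 × 10.153)) = 2·arctan(0.79484) ≈ 76.9581°.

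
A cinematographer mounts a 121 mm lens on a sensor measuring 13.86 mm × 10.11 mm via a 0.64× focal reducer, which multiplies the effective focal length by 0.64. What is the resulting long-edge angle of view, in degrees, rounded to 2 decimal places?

Effective focal length f = 121 × 0.64 = 77.44 mm.
α = 2·arctan(13.86 / (2 × 77.44)) = 2·arctan(0.08949) ≈ 10.2274°.

10.23°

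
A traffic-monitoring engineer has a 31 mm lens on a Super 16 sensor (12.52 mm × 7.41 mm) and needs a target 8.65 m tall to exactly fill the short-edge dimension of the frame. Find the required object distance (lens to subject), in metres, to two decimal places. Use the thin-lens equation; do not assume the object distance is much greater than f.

36.22 m

W: 8.65 m = 8650 mm.
Magnification m = h/W = dᵢ/dₒ; combined with 1/f = 1/dₒ + 1/dᵢ this gives dₒ = f·(1 + W/h).
dₒ = 31 mm × (1 + 8650/7.41) = 31 × 1168.3414 ≈ 36218.584 mm = 36.2186 m.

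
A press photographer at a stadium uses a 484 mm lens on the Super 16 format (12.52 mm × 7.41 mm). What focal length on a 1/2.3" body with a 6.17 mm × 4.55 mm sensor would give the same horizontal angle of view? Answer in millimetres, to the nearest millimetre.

Equal angle of view means equal width/f ratio, so f₂ = f₁ · (width₂/width₁) = 484 × 6.17/12.52.
f₂ = 484 × 0.49281 ≈ 238.521 mm.

239 mm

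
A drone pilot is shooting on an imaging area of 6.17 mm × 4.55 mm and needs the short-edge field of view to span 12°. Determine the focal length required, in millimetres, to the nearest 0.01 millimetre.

From α = 2·arctan(h/2f) we get f = h / (2·tan(α/2)).
With h = 4.55 mm and α/2 = 6°, tan(α/2) ≈ 0.10510, so f ≈ 4.55 / 0.21021 ≈ 21.6452 mm.

21.65 mm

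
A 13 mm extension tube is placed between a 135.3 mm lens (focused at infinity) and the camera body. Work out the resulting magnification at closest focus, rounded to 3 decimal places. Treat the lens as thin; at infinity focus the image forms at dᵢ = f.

The tube moves the image plane from f to f + e, so dᵢ = 135.3 + 13 = 148.3 mm. Focus is achieved when 1/f = 1/dₒ + 1/dᵢ, giving dₒ = 1/(1/f − 1/(f+e)).
Magnification m = dᵢ/dₒ = (f+e)·(1/f − 1/(f+e)) = e/f = 13/135.3 ≈ 0.0961.

0.096×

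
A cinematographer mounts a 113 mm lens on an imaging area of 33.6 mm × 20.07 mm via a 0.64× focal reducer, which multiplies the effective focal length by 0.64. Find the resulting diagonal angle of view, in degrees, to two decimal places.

30.28°

Effective focal length f = 113 × 0.64 = 72.32 mm.
Sensor diagonal = √(33.6² + 20.07²) = √1531.7649 ≈ 39.1378 mm.
α = 2·arctan(39.138 / (2 × 72.32)) = 2·arctan(0.27059) ≈ 30.2819°.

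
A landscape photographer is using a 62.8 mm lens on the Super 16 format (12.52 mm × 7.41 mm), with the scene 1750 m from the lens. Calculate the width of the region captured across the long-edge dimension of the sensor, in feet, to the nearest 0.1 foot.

dₒ: 1750 m = 1.75e+06 mm.
Similar triangles through the lens centre give W/dₒ = w/dᵢ; with 1/f = 1/dₒ + 1/dᵢ this gives W = w·(dₒ − f)/f.
W = 12.52 mm × (1.75e+06 − 62.8) / 62.8 = 12.52 × 27865.2420 ≈ 348872.830 mm = 348872.830/304.8 ft = 1144.6 ft.

1144.6 ft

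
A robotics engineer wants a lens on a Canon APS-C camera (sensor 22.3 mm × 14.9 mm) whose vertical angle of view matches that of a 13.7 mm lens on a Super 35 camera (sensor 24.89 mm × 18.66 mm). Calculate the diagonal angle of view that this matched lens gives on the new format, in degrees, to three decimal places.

101.587°

Equal vertical AOV ⇒ f₂ = f₁ · 14.9/18.66 = 13.7 × 0.79850 ≈ 10.9394 mm.
Sensor diagonal = √(22.3² + 14.9²) = √719.3000 ≈ 26.8198 mm.
Diagonal AOV on the new format = 2·arctan(26.8198 / (2 × 10.9394)) = 2·arctan(1.22583) ≈ 101.5866°.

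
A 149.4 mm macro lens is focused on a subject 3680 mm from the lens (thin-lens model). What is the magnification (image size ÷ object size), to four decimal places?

Thin lens: 1/f = 1/dₒ + 1/dᵢ → 1/dᵢ = 1/149.4 − 1/3680 = 0.0064217 mm⁻¹, so dᵢ ≈ 155.7220 mm.
Magnification m = dᵢ/dₒ = 155.7220/3680 ≈ 0.04232.

0.0423×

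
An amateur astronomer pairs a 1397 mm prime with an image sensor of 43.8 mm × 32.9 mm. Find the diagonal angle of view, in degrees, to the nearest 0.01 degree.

2.25°

Sensor diagonal = √(43.8² + 32.9²) = √3000.8500 ≈ 54.7800 mm.
Angle of view α = 2·arctan(d/2f) with d = 54.7800 mm and f = 1397 mm.
d/2f = 0.01961; arctan(0.01961) ≈ 1.1232°, so α ≈ 2.2464°.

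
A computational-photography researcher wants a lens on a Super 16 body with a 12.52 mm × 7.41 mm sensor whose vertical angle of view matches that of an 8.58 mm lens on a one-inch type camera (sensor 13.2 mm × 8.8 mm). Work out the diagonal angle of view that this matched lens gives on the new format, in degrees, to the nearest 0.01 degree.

90.39°

Equal vertical AOV ⇒ f₂ = f₁ · 7.41/8.8 = 8.58 × 0.84205 ≈ 7.2248 mm.
Sensor diagonal = √(12.52² + 7.41²) = √211.6585 ≈ 14.5485 mm.
Diagonal AOV on the new format = 2·arctan(14.5485 / (2 × 7.2248)) = 2·arctan(1.00685) ≈ 90.3912°.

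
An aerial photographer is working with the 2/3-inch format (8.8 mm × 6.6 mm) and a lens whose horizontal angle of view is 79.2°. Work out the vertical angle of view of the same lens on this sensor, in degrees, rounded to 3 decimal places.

63.635°

From the horizontal AOV: f = 8.8 / (2·tan(39.6°)) = 8.8 / 1.65454 ≈ 5.3187 mm.
Vertical AOV = 2·arctan(6.6 / (2 × 5.3187)) = 2·arctan(0.62045) ≈ 63.6354°.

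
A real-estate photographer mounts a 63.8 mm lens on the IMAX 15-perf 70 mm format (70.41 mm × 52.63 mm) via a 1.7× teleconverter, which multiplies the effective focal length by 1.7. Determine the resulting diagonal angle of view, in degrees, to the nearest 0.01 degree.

44.12°

Effective focal length f = 63.8 × 1.7 = 108.46 mm.
Sensor diagonal = √(70.41² + 52.63²) = √7727.4850 ≈ 87.9061 mm.
α = 2·arctan(87.906 / (2 × 108.46)) = 2·arctan(0.40525) ≈ 44.1202°.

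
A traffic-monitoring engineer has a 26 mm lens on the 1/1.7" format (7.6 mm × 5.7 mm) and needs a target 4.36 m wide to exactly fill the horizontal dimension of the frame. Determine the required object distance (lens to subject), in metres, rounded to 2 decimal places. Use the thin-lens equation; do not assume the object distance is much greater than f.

W: 4.36 m = 4360 mm.
Magnification m = w/W = dᵢ/dₒ; combined with 1/f = 1/dₒ + 1/dᵢ this gives dₒ = f·(1 + W/w).
dₒ = 26 mm × (1 + 4360/7.6) = 26 × 574.6842 ≈ 14941.789 mm = 14.9418 m.

14.94 m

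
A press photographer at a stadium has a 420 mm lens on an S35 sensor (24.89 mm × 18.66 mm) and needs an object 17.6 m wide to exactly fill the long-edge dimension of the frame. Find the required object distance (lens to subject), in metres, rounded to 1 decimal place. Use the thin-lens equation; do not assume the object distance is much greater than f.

297.4 m

W: 17.6 m = 17600 mm.
Magnification m = w/W = dᵢ/dₒ; combined with 1/f = 1/dₒ + 1/dᵢ this gives dₒ = f·(1 + W/w).
dₒ = 420 mm × (1 + 17600/24.89) = 420 × 708.1113 ≈ 297406.742 mm = 297.407 m.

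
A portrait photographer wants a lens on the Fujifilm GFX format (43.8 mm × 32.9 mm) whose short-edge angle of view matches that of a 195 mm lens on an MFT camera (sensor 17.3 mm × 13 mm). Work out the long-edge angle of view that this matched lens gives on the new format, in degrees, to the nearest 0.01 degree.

Equal short-edge AOV ⇒ f₂ = f₁ · 32.9/13 = 195 × 2.53077 ≈ 493.5000 mm.
Long-edge AOV on the new format = 2·arctan(43.8 / (2 × 493.5000)) = 2·arctan(0.04438) ≈ 5.0819°.

5.08°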